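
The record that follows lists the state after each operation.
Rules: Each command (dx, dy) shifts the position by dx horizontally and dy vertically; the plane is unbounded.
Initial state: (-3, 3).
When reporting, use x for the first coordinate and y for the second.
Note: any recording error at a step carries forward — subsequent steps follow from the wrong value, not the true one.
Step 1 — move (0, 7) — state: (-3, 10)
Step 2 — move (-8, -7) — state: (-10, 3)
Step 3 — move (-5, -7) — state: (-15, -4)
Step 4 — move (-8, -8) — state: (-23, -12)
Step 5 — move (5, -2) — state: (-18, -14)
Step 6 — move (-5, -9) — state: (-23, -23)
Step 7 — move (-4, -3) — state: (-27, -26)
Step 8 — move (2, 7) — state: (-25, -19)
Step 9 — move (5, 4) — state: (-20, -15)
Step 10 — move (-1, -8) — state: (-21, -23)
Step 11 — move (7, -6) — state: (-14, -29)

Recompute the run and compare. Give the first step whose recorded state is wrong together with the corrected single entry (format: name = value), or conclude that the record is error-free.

step 2, x = -11

step 1: x = -3 + (0) = -3, y = 3 + (7) = 10 -> same as recorded
step 2: x = -3 + (-8) = -11, y = 10 + (-7) = 3 -> not what was recorded
First incorrect step: 2; the correct value is x = -11.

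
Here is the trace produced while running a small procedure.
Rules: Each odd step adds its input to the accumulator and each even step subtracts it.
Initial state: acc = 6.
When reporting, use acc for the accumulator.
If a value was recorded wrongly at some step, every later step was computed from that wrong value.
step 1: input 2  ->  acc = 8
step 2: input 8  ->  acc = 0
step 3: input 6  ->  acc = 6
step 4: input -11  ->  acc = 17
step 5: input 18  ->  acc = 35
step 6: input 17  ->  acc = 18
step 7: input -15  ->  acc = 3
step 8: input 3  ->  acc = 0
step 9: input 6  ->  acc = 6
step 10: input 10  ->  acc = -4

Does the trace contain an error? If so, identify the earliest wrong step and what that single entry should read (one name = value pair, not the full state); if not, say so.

1. acc = 6 + 2 = 8 (in agreement)
2. acc = 8 - 8 = 0 (checks out)
3. acc = 0 + 6 = 6 (confirmed correct)
4. acc = 6 - -11 = 17 (in agreement)
5. acc = 17 + 18 = 35 (matches)
6. acc = 35 - 17 = 18 (confirmed correct)
7. acc = 18 + -15 = 3 (verified)
8. acc = 3 - 3 = 0 (verified)
9. acc = 0 + 6 = 6 (matches)
10. acc = 6 - 10 = -4 (checks out)
All entries verified; no error found.

no error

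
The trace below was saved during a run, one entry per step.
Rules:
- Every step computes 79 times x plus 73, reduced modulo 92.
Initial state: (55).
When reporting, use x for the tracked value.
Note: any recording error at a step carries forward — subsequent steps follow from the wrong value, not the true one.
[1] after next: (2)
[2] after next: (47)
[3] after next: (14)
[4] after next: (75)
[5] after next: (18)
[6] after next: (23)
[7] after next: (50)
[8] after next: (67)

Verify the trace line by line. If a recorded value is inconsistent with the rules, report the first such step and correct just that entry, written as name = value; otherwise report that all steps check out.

no error

Step 1: x = (79*55 + 73) mod 92 = 2 — matches.
Step 2: x = (79*2 + 73) mod 92 = 47 — agrees with the trace.
Step 3: x = (79*47 + 73) mod 92 = 14 — consistent with the trace.
Step 4: x = (79*14 + 73) mod 92 = 75 — confirmed correct.
Step 5: x = (79*75 + 73) mod 92 = 18 — confirmed correct.
Step 6: x = (79*18 + 73) mod 92 = 23 — confirmed correct.
Step 7: x = (79*23 + 73) mod 92 = 50 — no discrepancy.
Step 8: x = (79*50 + 73) mod 92 = 67 — confirmed correct.
All entries verified; no error found.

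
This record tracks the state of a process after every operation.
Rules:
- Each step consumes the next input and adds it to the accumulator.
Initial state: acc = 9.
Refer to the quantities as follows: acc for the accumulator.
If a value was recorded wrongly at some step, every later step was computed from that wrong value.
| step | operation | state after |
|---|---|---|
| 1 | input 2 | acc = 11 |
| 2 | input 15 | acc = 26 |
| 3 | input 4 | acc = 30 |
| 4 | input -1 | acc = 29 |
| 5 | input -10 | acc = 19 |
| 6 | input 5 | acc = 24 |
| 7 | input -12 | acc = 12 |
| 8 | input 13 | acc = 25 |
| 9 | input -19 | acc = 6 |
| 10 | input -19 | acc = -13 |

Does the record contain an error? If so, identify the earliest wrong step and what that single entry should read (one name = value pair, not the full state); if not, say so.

step 1: acc = 9 + 2 = 11 -> no discrepancy
step 2: acc = 11 + 15 = 26 -> confirmed correct
step 3: acc = 26 + 4 = 30 -> verified
step 4: acc = 30 + -1 = 29 -> exactly as logged
step 5: acc = 29 + -10 = 19 -> exactly as logged
step 6: acc = 19 + 5 = 24 -> matches
step 7: acc = 24 + -12 = 12 -> checks out
step 8: acc = 12 + 13 = 25 -> consistent with the record
step 9: acc = 25 + -19 = 6 -> no discrepancy
step 10: acc = 6 + -19 = -13 -> confirmed correct
Each recorded entry agrees with the recomputation.

no error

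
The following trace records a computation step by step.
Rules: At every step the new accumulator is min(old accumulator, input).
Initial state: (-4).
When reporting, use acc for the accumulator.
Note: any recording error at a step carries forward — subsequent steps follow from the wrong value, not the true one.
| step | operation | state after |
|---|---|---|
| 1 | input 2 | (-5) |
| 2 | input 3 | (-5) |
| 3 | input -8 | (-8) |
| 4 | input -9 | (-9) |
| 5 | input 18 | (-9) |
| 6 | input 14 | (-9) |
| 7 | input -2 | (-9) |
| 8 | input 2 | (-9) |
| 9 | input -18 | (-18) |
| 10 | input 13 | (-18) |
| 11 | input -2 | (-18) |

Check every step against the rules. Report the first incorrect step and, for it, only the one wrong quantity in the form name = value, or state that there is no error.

step 1, acc = -4

Recomputing the run from the initial state:
step 1: acc = -4
step 2: acc = -4
step 3: acc = -8
step 4: acc = -9
step 5: acc = -9
step 6: acc = -9
step 7: acc = -9
step 8: acc = -9
step 9: acc = -18
step 10: acc = -18
step 11: acc = -18
The first disagreement with the trace is at step 1, where the value should be acc = -4.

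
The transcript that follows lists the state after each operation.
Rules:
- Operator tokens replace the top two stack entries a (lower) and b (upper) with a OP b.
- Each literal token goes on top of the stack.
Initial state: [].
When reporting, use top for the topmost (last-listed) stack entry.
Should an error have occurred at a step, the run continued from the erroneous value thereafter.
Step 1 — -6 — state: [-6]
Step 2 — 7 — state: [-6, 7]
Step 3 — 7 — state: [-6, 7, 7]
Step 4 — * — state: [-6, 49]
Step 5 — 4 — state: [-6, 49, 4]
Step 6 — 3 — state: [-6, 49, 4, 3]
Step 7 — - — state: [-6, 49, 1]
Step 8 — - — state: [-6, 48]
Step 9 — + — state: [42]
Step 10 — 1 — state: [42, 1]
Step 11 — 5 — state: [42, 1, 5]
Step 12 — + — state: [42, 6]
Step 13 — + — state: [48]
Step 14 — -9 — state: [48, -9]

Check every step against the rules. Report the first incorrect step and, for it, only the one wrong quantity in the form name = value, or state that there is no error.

1. push -6: top = -6 (no discrepancy)
2. push 7: top = 7 (confirmed correct)
3. push 7: top = 7 (exactly as logged)
4. 7 * 7 = 49 (matches)
5. push 4: top = 4 (confirmed correct)
6. push 3: top = 3 (confirmed correct)
7. 4 - 3 = 1 (in agreement)
8. 49 - 1 = 48 (confirmed correct)
9. -6 + 48 = 42 (checks out)
10. push 1: top = 1 (agrees with the transcript)
11. push 5: top = 5 (matches)
12. 1 + 5 = 6 (confirmed correct)
13. 42 + 6 = 48 (checks out)
14. push -9: top = -9 (agrees with the transcript)
The recomputation confirms every line.

no error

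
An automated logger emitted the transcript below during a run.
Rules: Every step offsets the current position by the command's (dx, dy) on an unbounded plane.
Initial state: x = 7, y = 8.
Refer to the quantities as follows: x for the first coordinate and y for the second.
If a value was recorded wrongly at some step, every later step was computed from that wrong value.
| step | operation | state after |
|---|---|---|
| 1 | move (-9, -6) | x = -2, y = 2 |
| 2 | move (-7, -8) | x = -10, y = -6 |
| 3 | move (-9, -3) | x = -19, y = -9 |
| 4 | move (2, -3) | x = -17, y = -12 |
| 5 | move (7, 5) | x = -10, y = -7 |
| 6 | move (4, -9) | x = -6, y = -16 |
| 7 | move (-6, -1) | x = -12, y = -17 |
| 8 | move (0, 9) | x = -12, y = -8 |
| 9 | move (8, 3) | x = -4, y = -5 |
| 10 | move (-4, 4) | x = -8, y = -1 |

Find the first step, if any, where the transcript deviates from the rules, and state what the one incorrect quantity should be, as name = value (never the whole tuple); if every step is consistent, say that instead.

Step 1: x = 7 + (-9) = -2, y = 8 + (-6) = 2 — same as recorded.
Step 2: x = -2 + (-7) = -9, y = 2 + (-8) = -6 — this is not what the transcript shows.
That makes step 2 the first incorrect line — x = -9 is what it should show.

step 2, x = -9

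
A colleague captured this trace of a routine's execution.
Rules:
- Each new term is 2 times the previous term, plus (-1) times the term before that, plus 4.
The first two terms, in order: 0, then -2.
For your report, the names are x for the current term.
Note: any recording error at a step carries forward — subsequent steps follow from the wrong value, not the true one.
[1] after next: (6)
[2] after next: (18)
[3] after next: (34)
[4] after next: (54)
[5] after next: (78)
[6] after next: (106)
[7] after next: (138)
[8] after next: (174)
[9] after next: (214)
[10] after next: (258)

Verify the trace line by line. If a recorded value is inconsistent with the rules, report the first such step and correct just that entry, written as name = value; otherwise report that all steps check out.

step 1, x = 0

1. x = 2*(-2) + (-1)*(0) + (4) = 0 (this is not what the trace shows)
That makes step 1 the first incorrect line — x = 0 is what it should show.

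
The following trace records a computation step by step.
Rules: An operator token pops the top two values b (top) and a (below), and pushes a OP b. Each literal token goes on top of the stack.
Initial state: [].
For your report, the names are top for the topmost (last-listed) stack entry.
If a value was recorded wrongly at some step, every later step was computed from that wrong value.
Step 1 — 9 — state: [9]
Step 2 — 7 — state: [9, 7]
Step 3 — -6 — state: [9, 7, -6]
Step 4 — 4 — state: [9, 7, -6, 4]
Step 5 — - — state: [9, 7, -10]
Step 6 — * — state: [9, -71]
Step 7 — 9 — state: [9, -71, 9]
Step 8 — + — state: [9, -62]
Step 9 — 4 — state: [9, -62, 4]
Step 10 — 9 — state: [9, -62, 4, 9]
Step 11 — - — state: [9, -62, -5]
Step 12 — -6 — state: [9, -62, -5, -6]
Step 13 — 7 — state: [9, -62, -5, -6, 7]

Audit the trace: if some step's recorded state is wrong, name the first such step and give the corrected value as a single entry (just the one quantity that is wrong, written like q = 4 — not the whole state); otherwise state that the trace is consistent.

1. push 9: top = 9 (confirmed correct)
2. push 7: top = 7 (no discrepancy)
3. push -6: top = -6 (matches)
4. push 4: top = 4 (in agreement)
5. -6 - 4 = -10 (matches)
6. 7 * -10 = -70 (not what was recorded)
The earliest wrong entry is at step 6: it should read top = -70.

step 6, top = -70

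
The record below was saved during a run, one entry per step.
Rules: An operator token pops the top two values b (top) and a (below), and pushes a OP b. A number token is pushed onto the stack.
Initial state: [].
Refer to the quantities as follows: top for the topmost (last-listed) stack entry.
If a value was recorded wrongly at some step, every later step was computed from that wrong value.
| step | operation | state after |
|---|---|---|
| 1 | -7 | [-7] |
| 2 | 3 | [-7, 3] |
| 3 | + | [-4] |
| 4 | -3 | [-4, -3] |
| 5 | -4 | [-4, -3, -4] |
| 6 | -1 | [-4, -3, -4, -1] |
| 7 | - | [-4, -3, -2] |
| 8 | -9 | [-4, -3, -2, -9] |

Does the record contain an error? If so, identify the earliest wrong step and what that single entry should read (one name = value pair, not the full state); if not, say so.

step 1: push -7: top = -7 -> consistent with the record
step 2: push 3: top = 3 -> checks out
step 3: -7 + 3 = -4 -> matches
step 4: push -3: top = -3 -> exactly as logged
step 5: push -4: top = -4 -> verified
step 6: push -1: top = -1 -> checks out
step 7: -4 - -1 = -3 -> not what was recorded
The audit stops at step 7: the recorded entry is wrong and should be top = -3.

step 7, top = -3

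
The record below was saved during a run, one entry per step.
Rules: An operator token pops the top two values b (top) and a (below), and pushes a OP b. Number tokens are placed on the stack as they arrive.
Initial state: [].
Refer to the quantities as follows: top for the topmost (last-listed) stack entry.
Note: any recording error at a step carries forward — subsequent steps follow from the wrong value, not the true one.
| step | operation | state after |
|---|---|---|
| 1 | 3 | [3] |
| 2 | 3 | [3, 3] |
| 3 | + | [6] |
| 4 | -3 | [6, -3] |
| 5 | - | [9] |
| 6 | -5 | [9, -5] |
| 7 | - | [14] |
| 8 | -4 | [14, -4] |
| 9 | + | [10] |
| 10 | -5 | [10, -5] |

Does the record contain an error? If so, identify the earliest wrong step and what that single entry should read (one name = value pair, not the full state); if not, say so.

no error

1. push 3: top = 3 (verified)
2. push 3: top = 3 (verified)
3. 3 + 3 = 6 (in agreement)
4. push -3: top = -3 (in agreement)
5. 6 - -3 = 9 (matches)
6. push -5: top = -5 (no discrepancy)
7. 9 - -5 = 14 (agrees with the record)
8. push -4: top = -4 (agrees with the record)
9. 14 + -4 = 10 (verified)
10. push -5: top = -5 (no discrepancy)
All entries verified; no error found.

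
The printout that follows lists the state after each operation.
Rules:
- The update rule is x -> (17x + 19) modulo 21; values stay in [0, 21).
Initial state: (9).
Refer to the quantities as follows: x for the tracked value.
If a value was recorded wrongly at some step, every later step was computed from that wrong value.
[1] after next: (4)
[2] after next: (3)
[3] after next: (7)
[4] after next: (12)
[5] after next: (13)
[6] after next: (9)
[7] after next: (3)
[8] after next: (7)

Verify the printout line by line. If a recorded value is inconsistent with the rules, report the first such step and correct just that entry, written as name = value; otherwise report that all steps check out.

step 7, x = 4

Recomputing the run from the initial state:
step 1: x = 4
step 2: x = 3
step 3: x = 7
step 4: x = 12
step 5: x = 13
step 6: x = 9
step 7: x = 4
step 8: x = 3
The first disagreement with the printout is at step 7, where the value should be x = 4.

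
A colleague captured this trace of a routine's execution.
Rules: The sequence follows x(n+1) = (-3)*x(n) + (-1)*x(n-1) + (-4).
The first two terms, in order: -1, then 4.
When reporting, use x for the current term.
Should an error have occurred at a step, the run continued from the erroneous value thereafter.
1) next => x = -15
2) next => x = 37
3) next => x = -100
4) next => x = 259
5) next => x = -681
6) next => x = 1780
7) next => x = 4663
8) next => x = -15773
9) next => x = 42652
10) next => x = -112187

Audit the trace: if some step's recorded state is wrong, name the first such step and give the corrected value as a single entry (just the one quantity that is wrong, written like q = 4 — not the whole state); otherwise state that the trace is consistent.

step 7, x = -4663

Recomputing the run from the initial state:
step 1: x = -15
step 2: x = 37
step 3: x = -100
step 4: x = 259
step 5: x = -681
step 6: x = 1780
step 7: x = -4663
step 8: x = 12205
step 9: x = -31956
step 10: x = 83659
The first disagreement with the trace is at step 7, where the value should be x = -4663.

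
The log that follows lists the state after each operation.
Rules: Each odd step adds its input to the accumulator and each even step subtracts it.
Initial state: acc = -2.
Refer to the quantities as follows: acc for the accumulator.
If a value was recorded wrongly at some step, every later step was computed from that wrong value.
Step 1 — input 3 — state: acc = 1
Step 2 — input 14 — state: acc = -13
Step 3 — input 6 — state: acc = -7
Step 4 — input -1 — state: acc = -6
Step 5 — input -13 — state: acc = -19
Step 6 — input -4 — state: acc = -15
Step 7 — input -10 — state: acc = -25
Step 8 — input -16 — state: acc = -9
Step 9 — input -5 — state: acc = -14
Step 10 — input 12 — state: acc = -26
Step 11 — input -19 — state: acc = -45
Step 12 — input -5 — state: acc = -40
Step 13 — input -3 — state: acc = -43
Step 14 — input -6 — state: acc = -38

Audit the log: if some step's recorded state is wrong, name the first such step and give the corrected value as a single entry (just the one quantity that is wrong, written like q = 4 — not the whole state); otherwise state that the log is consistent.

step 14, acc = -37

Recomputing the run from the initial state:
step 1: acc = 1
step 2: acc = -13
step 3: acc = -7
step 4: acc = -6
step 5: acc = -19
step 6: acc = -15
step 7: acc = -25
step 8: acc = -9
step 9: acc = -14
step 10: acc = -26
step 11: acc = -45
step 12: acc = -40
step 13: acc = -43
step 14: acc = -37
The first disagreement with the log is at step 14, where the value should be acc = -37.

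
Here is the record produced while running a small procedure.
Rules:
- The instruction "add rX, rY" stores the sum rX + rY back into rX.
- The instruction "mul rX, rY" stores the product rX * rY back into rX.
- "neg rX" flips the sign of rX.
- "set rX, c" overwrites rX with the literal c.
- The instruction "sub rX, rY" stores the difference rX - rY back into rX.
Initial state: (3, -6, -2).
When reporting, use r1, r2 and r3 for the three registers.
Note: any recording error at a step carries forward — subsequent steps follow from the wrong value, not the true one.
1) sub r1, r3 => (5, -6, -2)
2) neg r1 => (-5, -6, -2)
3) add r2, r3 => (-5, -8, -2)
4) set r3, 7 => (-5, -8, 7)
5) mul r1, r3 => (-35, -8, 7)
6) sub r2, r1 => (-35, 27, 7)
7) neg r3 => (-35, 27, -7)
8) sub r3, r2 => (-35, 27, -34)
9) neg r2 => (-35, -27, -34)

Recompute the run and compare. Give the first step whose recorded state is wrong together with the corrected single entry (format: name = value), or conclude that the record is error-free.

step 1: r1 = 3 - -2 = 5 -> verified
step 2: r1 = -(5) = -5 -> same as recorded
step 3: r2 = -6 + -2 = -8 -> same as recorded
step 4: r3 = 7 -> consistent with the record
step 5: r1 = -5 * 7 = -35 -> confirmed correct
step 6: r2 = -8 - -35 = 27 -> same as recorded
step 7: r3 = -(7) = -7 -> matches
step 8: r3 = -7 - 27 = -34 -> matches
step 9: r2 = -(27) = -27 -> exactly as logged
Each recorded entry agrees with the recomputation.

no error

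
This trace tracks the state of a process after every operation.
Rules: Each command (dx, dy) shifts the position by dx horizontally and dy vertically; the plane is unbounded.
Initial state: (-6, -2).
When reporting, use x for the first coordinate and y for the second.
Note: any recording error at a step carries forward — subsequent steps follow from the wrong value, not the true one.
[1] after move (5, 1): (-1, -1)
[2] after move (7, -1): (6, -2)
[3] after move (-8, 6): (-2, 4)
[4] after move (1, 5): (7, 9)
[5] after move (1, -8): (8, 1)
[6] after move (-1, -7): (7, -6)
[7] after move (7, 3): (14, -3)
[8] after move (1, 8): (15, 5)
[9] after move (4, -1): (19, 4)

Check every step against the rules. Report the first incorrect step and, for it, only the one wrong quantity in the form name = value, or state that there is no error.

1. x = -6 + (5) = -1, y = -2 + (1) = -1 (matches)
2. x = -1 + (7) = 6, y = -1 + (-1) = -2 (checks out)
3. x = 6 + (-8) = -2, y = -2 + (6) = 4 (no discrepancy)
4. x = -2 + (1) = -1, y = 4 + (5) = 9 (not what was recorded)
So the first discrepancy is step 4, where the right value is x = -1.

step 4, x = -1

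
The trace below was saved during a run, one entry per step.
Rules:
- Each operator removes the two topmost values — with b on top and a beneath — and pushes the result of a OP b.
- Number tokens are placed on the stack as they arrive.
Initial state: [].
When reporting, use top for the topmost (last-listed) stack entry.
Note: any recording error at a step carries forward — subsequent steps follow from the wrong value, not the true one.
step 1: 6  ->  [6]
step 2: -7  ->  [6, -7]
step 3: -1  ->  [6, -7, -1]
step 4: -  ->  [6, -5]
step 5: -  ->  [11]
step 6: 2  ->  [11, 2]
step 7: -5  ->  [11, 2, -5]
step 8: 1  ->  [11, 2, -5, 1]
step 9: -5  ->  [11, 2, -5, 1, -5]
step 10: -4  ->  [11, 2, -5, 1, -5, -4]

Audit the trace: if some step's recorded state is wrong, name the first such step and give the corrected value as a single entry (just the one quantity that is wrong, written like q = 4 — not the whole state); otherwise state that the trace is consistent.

step 4, top = -6

step 1: push 6: top = 6 -> consistent with the trace
step 2: push -7: top = -7 -> verified
step 3: push -1: top = -1 -> in agreement
step 4: -7 - -1 = -6 -> not what was recorded
Conclusion: step 4 carries the first error; the entry should be top = -6.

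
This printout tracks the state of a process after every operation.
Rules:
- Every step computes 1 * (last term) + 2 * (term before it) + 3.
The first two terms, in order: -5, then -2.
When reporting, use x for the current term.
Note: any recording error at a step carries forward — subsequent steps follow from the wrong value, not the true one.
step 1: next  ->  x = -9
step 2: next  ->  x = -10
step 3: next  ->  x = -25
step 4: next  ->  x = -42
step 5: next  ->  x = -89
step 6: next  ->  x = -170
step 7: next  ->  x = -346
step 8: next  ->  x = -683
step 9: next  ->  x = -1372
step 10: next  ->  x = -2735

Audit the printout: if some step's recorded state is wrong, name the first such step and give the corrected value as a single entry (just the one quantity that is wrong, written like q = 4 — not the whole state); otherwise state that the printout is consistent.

Recomputing the run from the initial state:
step 1: x = -9
step 2: x = -10
step 3: x = -25
step 4: x = -42
step 5: x = -89
step 6: x = -170
step 7: x = -345
step 8: x = -682
step 9: x = -1369
step 10: x = -2730
The first disagreement with the printout is at step 7, where the value should be x = -345.

step 7, x = -345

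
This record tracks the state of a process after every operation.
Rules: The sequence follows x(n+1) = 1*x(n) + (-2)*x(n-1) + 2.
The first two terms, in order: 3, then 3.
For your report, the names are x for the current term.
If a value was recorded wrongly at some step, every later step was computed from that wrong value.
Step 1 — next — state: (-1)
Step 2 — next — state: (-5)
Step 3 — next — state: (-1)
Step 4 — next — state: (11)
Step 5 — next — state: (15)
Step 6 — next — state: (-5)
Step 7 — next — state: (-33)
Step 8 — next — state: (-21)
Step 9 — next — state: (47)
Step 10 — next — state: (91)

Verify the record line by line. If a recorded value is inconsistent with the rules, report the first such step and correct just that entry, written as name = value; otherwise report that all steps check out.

Step 1: x = 1*(3) + (-2)*(3) + (2) = -1 — exactly as logged.
Step 2: x = 1*(-1) + (-2)*(3) + (2) = -5 — exactly as logged.
Step 3: x = 1*(-5) + (-2)*(-1) + (2) = -1 — in agreement.
Step 4: x = 1*(-1) + (-2)*(-5) + (2) = 11 — confirmed correct.
Step 5: x = 1*(11) + (-2)*(-1) + (2) = 15 — agrees with the record.
Step 6: x = 1*(15) + (-2)*(11) + (2) = -5 — consistent with the record.
Step 7: x = 1*(-5) + (-2)*(15) + (2) = -33 — agrees with the record.
Step 8: x = 1*(-33) + (-2)*(-5) + (2) = -21 — agrees with the record.
Step 9: x = 1*(-21) + (-2)*(-33) + (2) = 47 — checks out.
Step 10: x = 1*(47) + (-2)*(-21) + (2) = 91 — same as recorded.
All entries verified; no error found.

no error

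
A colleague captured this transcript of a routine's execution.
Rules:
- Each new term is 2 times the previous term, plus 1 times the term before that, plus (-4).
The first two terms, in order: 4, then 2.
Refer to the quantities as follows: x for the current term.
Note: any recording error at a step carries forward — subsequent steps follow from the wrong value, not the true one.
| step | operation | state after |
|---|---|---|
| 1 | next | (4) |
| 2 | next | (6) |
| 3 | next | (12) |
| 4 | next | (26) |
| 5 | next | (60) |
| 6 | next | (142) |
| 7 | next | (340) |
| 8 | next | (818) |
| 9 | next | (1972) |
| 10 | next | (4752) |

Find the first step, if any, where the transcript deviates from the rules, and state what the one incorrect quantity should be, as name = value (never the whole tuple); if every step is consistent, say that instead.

1. x = 2*(2) + (1)*(4) + (-4) = 4 (same as recorded)
2. x = 2*(4) + (1)*(2) + (-4) = 6 (agrees with the transcript)
3. x = 2*(6) + (1)*(4) + (-4) = 12 (same as recorded)
4. x = 2*(12) + (1)*(6) + (-4) = 26 (exactly as logged)
5. x = 2*(26) + (1)*(12) + (-4) = 60 (checks out)
6. x = 2*(60) + (1)*(26) + (-4) = 142 (checks out)
7. x = 2*(142) + (1)*(60) + (-4) = 340 (same as recorded)
8. x = 2*(340) + (1)*(142) + (-4) = 818 (matches)
9. x = 2*(818) + (1)*(340) + (-4) = 1972 (no discrepancy)
10. x = 2*(1972) + (1)*(818) + (-4) = 4758 (not what was recorded)
That makes step 10 the first incorrect line — x = 4758 is what it should show.

step 10, x = 4758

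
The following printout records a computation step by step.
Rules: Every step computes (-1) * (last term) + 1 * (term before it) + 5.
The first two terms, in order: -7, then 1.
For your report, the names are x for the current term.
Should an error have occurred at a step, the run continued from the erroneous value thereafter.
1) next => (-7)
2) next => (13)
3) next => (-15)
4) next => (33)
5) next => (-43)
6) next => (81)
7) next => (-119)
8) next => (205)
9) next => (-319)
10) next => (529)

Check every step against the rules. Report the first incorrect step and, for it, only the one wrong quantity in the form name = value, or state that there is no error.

step 1, x = -3

Recomputing the run from the initial state:
step 1: x = -3
step 2: x = 9
step 3: x = -7
step 4: x = 21
step 5: x = -23
step 6: x = 49
step 7: x = -67
step 8: x = 121
step 9: x = -183
step 10: x = 309
The first disagreement with the printout is at step 1, where the value should be x = -3.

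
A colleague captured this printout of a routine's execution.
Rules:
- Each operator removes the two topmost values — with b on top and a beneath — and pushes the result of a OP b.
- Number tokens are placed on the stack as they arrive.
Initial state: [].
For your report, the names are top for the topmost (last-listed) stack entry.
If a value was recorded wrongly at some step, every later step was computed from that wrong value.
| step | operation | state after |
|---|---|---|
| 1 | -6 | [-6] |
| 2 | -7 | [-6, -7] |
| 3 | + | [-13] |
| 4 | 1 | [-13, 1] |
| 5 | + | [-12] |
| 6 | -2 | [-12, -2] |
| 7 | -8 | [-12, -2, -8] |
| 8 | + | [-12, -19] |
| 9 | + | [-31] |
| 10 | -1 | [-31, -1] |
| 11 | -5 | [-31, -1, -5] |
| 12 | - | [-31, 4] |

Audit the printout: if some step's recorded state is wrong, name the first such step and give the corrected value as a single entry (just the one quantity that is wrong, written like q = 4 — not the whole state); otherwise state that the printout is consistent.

Recomputing the run from the initial state:
step 1: [-6]
step 2: [-6, -7]
step 3: [-13]
step 4: [-13, 1]
step 5: [-12]
step 6: [-12, -2]
step 7: [-12, -2, -8]
step 8: [-12, -10]
step 9: [-22]
step 10: [-22, -1]
step 11: [-22, -1, -5]
step 12: [-22, 4]
The first disagreement with the printout is at step 8, where the value should be top = -10.

step 8, top = -10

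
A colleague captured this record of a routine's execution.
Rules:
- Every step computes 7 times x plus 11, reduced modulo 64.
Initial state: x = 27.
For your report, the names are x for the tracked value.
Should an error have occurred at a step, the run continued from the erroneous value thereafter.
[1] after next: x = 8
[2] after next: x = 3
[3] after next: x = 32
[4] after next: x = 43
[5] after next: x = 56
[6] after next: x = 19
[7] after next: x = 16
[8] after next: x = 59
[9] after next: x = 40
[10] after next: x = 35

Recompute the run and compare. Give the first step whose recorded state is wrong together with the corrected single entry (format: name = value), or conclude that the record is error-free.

Recomputing the run from the initial state:
step 1: x = 8
step 2: x = 3
step 3: x = 32
step 4: x = 43
step 5: x = 56
step 6: x = 19
step 7: x = 16
step 8: x = 59
step 9: x = 40
step 10: x = 35
This matches the record at every step.

no error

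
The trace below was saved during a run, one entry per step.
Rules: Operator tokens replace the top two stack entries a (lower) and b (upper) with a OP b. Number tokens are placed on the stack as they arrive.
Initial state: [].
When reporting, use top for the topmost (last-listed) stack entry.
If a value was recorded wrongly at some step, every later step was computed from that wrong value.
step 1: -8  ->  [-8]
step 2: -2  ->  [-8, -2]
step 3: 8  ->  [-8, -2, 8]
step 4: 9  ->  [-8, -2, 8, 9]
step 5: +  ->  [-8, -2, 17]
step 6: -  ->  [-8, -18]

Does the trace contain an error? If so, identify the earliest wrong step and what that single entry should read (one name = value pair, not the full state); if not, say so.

step 6, top = -19

Recomputing the run from the initial state:
step 1: [-8]
step 2: [-8, -2]
step 3: [-8, -2, 8]
step 4: [-8, -2, 8, 9]
step 5: [-8, -2, 17]
step 6: [-8, -19]
The first disagreement with the trace is at step 6, where the value should be top = -19.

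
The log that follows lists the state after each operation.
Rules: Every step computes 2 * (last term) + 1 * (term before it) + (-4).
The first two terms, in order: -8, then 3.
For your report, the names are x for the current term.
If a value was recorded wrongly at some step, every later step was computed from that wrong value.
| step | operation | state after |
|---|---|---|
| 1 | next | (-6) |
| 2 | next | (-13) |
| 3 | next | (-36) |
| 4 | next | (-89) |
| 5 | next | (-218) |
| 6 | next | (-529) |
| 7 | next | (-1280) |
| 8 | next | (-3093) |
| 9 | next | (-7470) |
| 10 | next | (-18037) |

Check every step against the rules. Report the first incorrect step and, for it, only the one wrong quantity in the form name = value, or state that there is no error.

Step 1: x = 2*(3) + (1)*(-8) + (-4) = -6 — exactly as logged.
Step 2: x = 2*(-6) + (1)*(3) + (-4) = -13 — matches.
Step 3: x = 2*(-13) + (1)*(-6) + (-4) = -36 — agrees with the log.
Step 4: x = 2*(-36) + (1)*(-13) + (-4) = -89 — same as recorded.
Step 5: x = 2*(-89) + (1)*(-36) + (-4) = -218 — exactly as logged.
Step 6: x = 2*(-218) + (1)*(-89) + (-4) = -529 — exactly as logged.
Step 7: x = 2*(-529) + (1)*(-218) + (-4) = -1280 — in agreement.
Step 8: x = 2*(-1280) + (1)*(-529) + (-4) = -3093 — matches.
Step 9: x = 2*(-3093) + (1)*(-1280) + (-4) = -7470 — agrees with the log.
Step 10: x = 2*(-7470) + (1)*(-3093) + (-4) = -18037 — matches.
Each recorded entry agrees with the recomputation.

no error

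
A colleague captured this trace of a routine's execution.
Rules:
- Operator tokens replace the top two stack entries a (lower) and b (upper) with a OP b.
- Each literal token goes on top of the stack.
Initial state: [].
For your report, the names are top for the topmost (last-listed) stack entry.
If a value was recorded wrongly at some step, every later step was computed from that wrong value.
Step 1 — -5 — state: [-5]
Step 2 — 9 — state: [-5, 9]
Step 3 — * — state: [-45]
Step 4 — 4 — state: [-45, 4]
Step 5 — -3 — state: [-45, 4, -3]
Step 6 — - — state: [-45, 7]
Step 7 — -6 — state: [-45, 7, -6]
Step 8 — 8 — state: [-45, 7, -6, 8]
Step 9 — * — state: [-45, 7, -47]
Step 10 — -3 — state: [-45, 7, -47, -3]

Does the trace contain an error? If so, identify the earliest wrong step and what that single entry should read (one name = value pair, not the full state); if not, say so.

Step 1: push -5: top = -5 — confirmed correct.
Step 2: push 9: top = 9 — same as recorded.
Step 3: -5 * 9 = -45 — matches.
Step 4: push 4: top = 4 — consistent with the trace.
Step 5: push -3: top = -3 — checks out.
Step 6: 4 - -3 = 7 — same as recorded.
Step 7: push -6: top = -6 — checks out.
Step 8: push 8: top = 8 — exactly as logged.
Step 9: -6 * 8 = -48 — first mismatch against the trace.
Step 9 is the first one off; corrected, top = -48.

step 9, top = -48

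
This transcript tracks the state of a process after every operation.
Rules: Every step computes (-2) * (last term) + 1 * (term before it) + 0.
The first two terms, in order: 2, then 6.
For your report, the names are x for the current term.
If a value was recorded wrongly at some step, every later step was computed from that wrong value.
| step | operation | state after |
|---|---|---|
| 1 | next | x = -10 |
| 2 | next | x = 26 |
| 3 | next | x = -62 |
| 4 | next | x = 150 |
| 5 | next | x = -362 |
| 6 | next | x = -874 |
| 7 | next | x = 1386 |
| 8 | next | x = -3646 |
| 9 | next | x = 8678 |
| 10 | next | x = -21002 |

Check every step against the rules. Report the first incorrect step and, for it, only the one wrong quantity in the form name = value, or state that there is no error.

step 1: x = -2*(6) + (1)*(2) + (0) = -10 -> no discrepancy
step 2: x = -2*(-10) + (1)*(6) + (0) = 26 -> confirmed correct
step 3: x = -2*(26) + (1)*(-10) + (0) = -62 -> checks out
step 4: x = -2*(-62) + (1)*(26) + (0) = 150 -> same as recorded
step 5: x = -2*(150) + (1)*(-62) + (0) = -362 -> no discrepancy
step 6: x = -2*(-362) + (1)*(150) + (0) = 874 -> the transcript has a different value
First deviation found at step 6; the corrected entry is x = 874.

step 6, x = 874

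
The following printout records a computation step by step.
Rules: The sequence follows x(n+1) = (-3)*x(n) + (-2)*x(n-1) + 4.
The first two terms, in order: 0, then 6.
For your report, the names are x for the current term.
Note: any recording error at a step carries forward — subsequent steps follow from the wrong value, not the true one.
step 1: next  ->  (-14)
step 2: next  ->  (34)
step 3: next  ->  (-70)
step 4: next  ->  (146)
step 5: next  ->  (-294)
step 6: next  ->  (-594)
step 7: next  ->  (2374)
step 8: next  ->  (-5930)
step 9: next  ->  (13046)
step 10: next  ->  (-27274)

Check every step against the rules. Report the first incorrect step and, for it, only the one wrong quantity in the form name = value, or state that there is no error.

Recomputing the run from the initial state:
step 1: x = -14
step 2: x = 34
step 3: x = -70
step 4: x = 146
step 5: x = -294
step 6: x = 594
step 7: x = -1190
step 8: x = 2386
step 9: x = -4774
step 10: x = 9554
The first disagreement with the printout is at step 6, where the value should be x = 594.

step 6, x = 594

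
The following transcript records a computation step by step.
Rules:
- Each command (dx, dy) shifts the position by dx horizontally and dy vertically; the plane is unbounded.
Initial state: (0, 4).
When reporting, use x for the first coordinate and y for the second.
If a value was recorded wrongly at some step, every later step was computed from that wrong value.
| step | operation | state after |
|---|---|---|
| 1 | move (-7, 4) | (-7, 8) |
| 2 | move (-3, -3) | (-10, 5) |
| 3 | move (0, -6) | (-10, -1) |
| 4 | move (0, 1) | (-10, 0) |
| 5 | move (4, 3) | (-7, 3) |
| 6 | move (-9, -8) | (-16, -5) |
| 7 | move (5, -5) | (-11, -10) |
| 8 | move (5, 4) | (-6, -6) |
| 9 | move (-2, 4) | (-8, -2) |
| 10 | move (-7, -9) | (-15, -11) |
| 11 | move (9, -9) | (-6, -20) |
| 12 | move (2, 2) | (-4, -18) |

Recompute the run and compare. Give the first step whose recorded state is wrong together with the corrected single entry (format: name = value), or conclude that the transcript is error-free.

step 5, x = -6

Step 1: x = 0 + (-7) = -7, y = 4 + (4) = 8 — matches.
Step 2: x = -7 + (-3) = -10, y = 8 + (-3) = 5 — same as recorded.
Step 3: x = -10 + (0) = -10, y = 5 + (-6) = -1 — confirmed correct.
Step 4: x = -10 + (0) = -10, y = -1 + (1) = 0 — confirmed correct.
Step 5: x = -10 + (4) = -6, y = 0 + (3) = 3 — the entry is off here.
First incorrect step: 5; the correct value is x = -6.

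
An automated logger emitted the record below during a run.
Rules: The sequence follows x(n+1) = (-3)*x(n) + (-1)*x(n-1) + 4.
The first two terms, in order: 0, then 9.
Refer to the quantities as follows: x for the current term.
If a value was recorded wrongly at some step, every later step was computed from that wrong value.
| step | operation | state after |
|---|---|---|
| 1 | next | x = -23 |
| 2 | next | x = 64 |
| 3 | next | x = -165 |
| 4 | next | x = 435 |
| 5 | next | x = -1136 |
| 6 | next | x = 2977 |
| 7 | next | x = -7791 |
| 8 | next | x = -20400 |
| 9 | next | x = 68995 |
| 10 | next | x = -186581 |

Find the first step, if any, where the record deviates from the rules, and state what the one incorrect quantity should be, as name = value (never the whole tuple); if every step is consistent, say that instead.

step 8, x = 20400

1. x = -3*(9) + (-1)*(0) + (4) = -23 (same as recorded)
2. x = -3*(-23) + (-1)*(9) + (4) = 64 (consistent with the record)
3. x = -3*(64) + (-1)*(-23) + (4) = -165 (verified)
4. x = -3*(-165) + (-1)*(64) + (4) = 435 (checks out)
5. x = -3*(435) + (-1)*(-165) + (4) = -1136 (consistent with the record)
6. x = -3*(-1136) + (-1)*(435) + (4) = 2977 (confirmed correct)
7. x = -3*(2977) + (-1)*(-1136) + (4) = -7791 (same as recorded)
8. x = -3*(-7791) + (-1)*(2977) + (4) = 20400 (the entry is off here)
That makes step 8 the first incorrect line — x = 20400 is what it should show.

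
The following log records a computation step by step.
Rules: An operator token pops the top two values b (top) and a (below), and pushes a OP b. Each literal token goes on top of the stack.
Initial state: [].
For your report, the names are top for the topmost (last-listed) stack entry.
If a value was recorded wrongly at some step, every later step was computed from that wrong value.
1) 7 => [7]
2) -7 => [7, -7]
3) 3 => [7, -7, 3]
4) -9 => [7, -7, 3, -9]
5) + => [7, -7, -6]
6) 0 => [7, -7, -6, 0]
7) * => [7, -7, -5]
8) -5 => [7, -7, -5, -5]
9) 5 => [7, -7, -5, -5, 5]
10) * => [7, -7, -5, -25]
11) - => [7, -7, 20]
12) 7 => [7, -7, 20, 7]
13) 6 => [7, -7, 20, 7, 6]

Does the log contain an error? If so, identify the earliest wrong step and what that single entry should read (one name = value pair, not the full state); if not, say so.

step 7, top = 0

step 1: push 7: top = 7 -> exactly as logged
step 2: push -7: top = -7 -> checks out
step 3: push 3: top = 3 -> same as recorded
step 4: push -9: top = -9 -> matches
step 5: 3 + -9 = -6 -> consistent with the log
step 6: push 0: top = 0 -> in agreement
step 7: -6 * 0 = 0 -> this is not what the log shows
That makes step 7 the first incorrect line — top = 0 is what it should show.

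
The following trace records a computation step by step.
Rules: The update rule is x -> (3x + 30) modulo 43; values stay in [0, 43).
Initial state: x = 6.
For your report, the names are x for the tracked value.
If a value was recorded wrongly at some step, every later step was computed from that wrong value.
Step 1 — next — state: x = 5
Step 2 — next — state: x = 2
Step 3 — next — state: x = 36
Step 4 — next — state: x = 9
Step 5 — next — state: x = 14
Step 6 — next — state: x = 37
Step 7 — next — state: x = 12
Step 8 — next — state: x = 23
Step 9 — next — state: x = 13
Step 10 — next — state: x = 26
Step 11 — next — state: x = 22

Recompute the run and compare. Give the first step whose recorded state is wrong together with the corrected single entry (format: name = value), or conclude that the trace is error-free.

step 6, x = 29

Step 1: x = (3*6 + 30) mod 43 = 5 — in agreement.
Step 2: x = (3*5 + 30) mod 43 = 2 — verified.
Step 3: x = (3*2 + 30) mod 43 = 36 — consistent with the trace.
Step 4: x = (3*36 + 30) mod 43 = 9 — in agreement.
Step 5: x = (3*9 + 30) mod 43 = 14 — checks out.
Step 6: x = (3*14 + 30) mod 43 = 29 — not what was recorded.
Conclusion: step 6 carries the first error; the entry should be x = 29.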